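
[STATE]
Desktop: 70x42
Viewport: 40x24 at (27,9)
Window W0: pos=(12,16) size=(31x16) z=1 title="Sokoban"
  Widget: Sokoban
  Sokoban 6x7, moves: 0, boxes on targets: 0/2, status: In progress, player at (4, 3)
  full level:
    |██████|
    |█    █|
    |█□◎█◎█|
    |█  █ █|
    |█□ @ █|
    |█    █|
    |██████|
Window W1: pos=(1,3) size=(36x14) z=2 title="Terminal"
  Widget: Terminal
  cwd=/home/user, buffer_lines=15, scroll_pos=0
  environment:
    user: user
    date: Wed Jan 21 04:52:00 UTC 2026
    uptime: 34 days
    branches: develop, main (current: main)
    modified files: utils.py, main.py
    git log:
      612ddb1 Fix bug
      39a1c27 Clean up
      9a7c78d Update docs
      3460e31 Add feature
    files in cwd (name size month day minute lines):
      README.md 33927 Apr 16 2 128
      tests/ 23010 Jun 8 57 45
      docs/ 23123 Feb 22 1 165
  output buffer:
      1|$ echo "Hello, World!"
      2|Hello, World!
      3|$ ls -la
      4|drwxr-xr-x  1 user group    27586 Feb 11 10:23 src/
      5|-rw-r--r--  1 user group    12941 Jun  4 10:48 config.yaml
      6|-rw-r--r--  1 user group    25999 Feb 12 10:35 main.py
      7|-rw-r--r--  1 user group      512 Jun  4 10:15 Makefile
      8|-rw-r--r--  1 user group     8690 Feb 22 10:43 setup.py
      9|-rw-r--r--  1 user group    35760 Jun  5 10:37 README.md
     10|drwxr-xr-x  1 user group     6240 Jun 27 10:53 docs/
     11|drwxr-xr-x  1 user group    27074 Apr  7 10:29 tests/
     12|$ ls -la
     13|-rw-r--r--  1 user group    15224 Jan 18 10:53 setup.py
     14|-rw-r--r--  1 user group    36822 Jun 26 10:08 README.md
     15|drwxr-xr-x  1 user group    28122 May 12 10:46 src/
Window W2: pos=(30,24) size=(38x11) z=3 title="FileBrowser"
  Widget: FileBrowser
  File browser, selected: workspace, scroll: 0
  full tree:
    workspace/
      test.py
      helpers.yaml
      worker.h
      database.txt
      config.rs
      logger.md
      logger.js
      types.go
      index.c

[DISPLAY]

   27586 ┃                              
   12941 ┃                              
   25999 ┃                              
     512 ┃                              
    8690 ┃                              
   35760 ┃                              
    6240 ┃                              
━━━━━━━━━┛━━━━━┓                        
               ┃                        
───────────────┨                        
               ┃                        
               ┃                        
               ┃                        
               ┃                        
               ┃                        
   ┏━━━━━━━━━━━━━━━━━━━━━━━━━━━━━━━━━━━━
   ┃ FileBrowser                        
   ┠────────────────────────────────────
   ┃> [-] workspace/                    
   ┃    test.py                         
   ┃    helpers.yaml                    
   ┃    worker.h                        
━━━┃    database.txt                    
   ┃    config.rs                       


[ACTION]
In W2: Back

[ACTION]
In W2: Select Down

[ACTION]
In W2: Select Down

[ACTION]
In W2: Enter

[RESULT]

   27586 ┃                              
   12941 ┃                              
   25999 ┃                              
     512 ┃                              
    8690 ┃                              
   35760 ┃                              
    6240 ┃                              
━━━━━━━━━┛━━━━━┓                        
               ┃                        
───────────────┨                        
               ┃                        
               ┃                        
               ┃                        
               ┃                        
               ┃                        
   ┏━━━━━━━━━━━━━━━━━━━━━━━━━━━━━━━━━━━━
   ┃ FileBrowser                        
   ┠────────────────────────────────────
   ┃  [-] workspace/                    
   ┃    test.py                         
   ┃  > helpers.yaml                    
   ┃    worker.h                        
━━━┃    database.txt                    
   ┃    config.rs                       


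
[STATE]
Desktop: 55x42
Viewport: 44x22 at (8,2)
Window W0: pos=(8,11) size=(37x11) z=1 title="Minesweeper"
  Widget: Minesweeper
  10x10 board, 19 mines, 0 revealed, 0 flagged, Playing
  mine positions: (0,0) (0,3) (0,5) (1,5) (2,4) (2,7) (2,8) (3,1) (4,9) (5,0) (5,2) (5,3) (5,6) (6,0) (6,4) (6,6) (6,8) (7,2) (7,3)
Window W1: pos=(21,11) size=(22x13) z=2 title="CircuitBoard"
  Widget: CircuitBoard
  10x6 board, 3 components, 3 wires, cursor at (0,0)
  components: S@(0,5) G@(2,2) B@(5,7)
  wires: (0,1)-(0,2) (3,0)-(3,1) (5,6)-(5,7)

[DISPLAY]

                                            
                                            
                                            
                                            
                                            
                                            
                                            
                                            
                                            
┏━━━━━━━━━━━━┏━━━━━━━━━━━━━━━━━━━━┓━┓       
┃ Minesweeper┃ CircuitBoard       ┃ ┃       
┠────────────┠────────────────────┨─┨       
┃■■■■■■■■■■  ┃   0 1 2 3 4 5 6 7 8┃ ┃       
┃■■■■■■■■■■  ┃0  [.]  · ─ ·       ┃ ┃       
┃■■■■■■■■■■  ┃                    ┃ ┃       
┃■■■■■■■■■■  ┃1                   ┃ ┃       
┃■■■■■■■■■■  ┃                    ┃ ┃       
┃■■■■■■■■■■  ┃2           G       ┃ ┃       
┃■■■■■■■■■■  ┃                    ┃ ┃       
┗━━━━━━━━━━━━┃3   · ─ ·           ┃━┛       
             ┃                    ┃         
             ┗━━━━━━━━━━━━━━━━━━━━┛         


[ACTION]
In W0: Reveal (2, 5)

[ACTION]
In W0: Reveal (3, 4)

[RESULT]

                                            
                                            
                                            
                                            
                                            
                                            
                                            
                                            
                                            
┏━━━━━━━━━━━━┏━━━━━━━━━━━━━━━━━━━━┓━┓       
┃ Minesweeper┃ CircuitBoard       ┃ ┃       
┠────────────┠────────────────────┨─┨       
┃■■■■■■■■■■  ┃   0 1 2 3 4 5 6 7 8┃ ┃       
┃■■■■■■■■■■  ┃0  [.]  · ─ ·       ┃ ┃       
┃■■■■■2■■■■  ┃                    ┃ ┃       
┃■■■■1■■■■■  ┃1                   ┃ ┃       
┃■■■■■■■■■■  ┃                    ┃ ┃       
┃■■■■■■■■■■  ┃2           G       ┃ ┃       
┃■■■■■■■■■■  ┃                    ┃ ┃       
┗━━━━━━━━━━━━┃3   · ─ ·           ┃━┛       
             ┃                    ┃         
             ┗━━━━━━━━━━━━━━━━━━━━┛         


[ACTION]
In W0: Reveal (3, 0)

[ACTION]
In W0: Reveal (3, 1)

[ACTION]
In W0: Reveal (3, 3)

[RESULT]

                                            
                                            
                                            
                                            
                                            
                                            
                                            
                                            
                                            
┏━━━━━━━━━━━━┏━━━━━━━━━━━━━━━━━━━━┓━┓       
┃ Minesweeper┃ CircuitBoard       ┃ ┃       
┠────────────┠────────────────────┨─┨       
┃✹■■✹■✹■■■■  ┃   0 1 2 3 4 5 6 7 8┃ ┃       
┃■■■■■✹■■■■  ┃0  [.]  · ─ ·       ┃ ┃       
┃■■■■✹2■✹✹■  ┃                    ┃ ┃       
┃1✹■■1■■■■■  ┃1                   ┃ ┃       
┃■■■■■■■■■✹  ┃                    ┃ ┃       
┃✹■✹✹■■✹■■■  ┃2           G       ┃ ┃       
┃✹■■■✹■✹■✹■  ┃                    ┃ ┃       
┗━━━━━━━━━━━━┃3   · ─ ·           ┃━┛       
             ┃                    ┃         
             ┗━━━━━━━━━━━━━━━━━━━━┛         


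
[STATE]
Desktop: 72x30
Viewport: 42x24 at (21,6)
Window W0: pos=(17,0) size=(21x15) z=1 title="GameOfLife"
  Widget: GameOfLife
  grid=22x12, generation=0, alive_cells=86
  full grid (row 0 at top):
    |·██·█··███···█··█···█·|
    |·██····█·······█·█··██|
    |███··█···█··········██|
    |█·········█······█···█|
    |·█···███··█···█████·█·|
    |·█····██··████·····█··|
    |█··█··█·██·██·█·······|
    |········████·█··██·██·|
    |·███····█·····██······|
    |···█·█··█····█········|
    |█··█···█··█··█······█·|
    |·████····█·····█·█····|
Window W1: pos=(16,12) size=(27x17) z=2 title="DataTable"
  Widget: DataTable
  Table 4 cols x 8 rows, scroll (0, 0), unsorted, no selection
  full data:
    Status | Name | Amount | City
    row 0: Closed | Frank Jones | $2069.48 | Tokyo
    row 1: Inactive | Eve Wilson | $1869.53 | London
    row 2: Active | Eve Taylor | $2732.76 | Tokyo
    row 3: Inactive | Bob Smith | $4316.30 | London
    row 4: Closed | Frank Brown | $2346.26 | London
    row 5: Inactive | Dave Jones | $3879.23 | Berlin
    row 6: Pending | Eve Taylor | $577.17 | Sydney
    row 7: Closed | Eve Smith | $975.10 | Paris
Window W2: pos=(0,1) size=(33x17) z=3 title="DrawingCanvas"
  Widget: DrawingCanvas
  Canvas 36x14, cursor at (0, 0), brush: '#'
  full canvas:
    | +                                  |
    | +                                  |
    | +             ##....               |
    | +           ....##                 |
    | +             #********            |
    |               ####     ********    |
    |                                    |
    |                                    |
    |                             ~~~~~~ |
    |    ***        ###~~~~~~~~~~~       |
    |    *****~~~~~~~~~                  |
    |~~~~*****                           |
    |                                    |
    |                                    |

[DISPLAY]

.          ┃·█··┃                         
           ┃███·┃                         
****       ┃···█┃                         
    *******┃····┃                         
           ┃██·█┃                         
           ┃····┃                         
         ~~┃━━━━━━━━━┓                    
~~~~~~~~~  ┃         ┃                    
           ┃─────────┨                    
           ┃    │Amou┃                    
           ┃────┼────┃                    
━━━━━━━━━━━┛ones│$206┃                    
tive│Eve Wilson │$186┃                    
ve  │Eve Taylor │$273┃                    
tive│Bob Smith  │$431┃                    
ed  │Frank Brown│$234┃                    
tive│Dave Jones │$387┃                    
ing │Eve Taylor │$577┃                    
ed  │Eve Smith  │$975┃                    
                     ┃                    
                     ┃                    
                     ┃                    
━━━━━━━━━━━━━━━━━━━━━┛                    
                                          


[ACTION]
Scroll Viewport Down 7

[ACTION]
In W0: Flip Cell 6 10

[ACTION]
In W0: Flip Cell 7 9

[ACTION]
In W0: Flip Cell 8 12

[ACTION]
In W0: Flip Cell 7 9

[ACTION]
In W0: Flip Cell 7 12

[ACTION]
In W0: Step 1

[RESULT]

.          ┃·███┃                         
           ┃████┃                         
****       ┃████┃                         
    *******┃··██┃                         
           ┃█···┃                         
           ┃█···┃                         
         ~~┃━━━━━━━━━┓                    
~~~~~~~~~  ┃         ┃                    
           ┃─────────┨                    
           ┃    │Amou┃                    
           ┃────┼────┃                    
━━━━━━━━━━━┛ones│$206┃                    
tive│Eve Wilson │$186┃                    
ve  │Eve Taylor │$273┃                    
tive│Bob Smith  │$431┃                    
ed  │Frank Brown│$234┃                    
tive│Dave Jones │$387┃                    
ing │Eve Taylor │$577┃                    
ed  │Eve Smith  │$975┃                    
                     ┃                    
                     ┃                    
                     ┃                    
━━━━━━━━━━━━━━━━━━━━━┛                    
                                          


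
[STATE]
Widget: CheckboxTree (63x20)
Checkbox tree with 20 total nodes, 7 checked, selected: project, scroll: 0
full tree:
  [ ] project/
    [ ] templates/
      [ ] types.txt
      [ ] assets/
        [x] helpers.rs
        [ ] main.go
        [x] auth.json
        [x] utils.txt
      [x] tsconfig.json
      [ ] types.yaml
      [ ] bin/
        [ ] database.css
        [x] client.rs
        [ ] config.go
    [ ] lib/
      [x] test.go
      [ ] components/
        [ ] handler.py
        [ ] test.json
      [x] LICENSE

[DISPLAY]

>[-] project/                                                  
   [-] templates/                                              
     [ ] types.txt                                             
     [-] assets/                                               
       [x] helpers.rs                                          
       [ ] main.go                                             
       [x] auth.json                                           
       [x] utils.txt                                           
     [x] tsconfig.json                                         
     [ ] types.yaml                                            
     [-] bin/                                                  
       [ ] database.css                                        
       [x] client.rs                                           
       [ ] config.go                                           
   [-] lib/                                                    
     [x] test.go                                               
     [ ] components/                                           
       [ ] handler.py                                          
       [ ] test.json                                           
     [x] LICENSE                                               


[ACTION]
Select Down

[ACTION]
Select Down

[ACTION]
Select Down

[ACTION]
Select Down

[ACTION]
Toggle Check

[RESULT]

 [-] project/                                                  
   [-] templates/                                              
     [ ] types.txt                                             
     [-] assets/                                               
>      [ ] helpers.rs                                          
       [ ] main.go                                             
       [x] auth.json                                           
       [x] utils.txt                                           
     [x] tsconfig.json                                         
     [ ] types.yaml                                            
     [-] bin/                                                  
       [ ] database.css                                        
       [x] client.rs                                           
       [ ] config.go                                           
   [-] lib/                                                    
     [x] test.go                                               
     [ ] components/                                           
       [ ] handler.py                                          
       [ ] test.json                                           
     [x] LICENSE                                               


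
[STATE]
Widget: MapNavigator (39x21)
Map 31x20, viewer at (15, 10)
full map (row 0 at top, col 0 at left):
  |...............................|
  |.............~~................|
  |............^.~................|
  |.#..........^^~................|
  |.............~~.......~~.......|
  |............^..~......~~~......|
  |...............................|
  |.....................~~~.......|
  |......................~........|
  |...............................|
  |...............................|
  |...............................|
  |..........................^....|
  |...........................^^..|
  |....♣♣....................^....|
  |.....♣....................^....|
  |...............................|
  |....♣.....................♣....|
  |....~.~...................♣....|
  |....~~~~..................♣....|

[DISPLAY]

    ...............................    
    .............~~................    
    ............^.~................    
    .#..........^^~................    
    .............~~.......~~.......    
    ............^..~......~~~......    
    ...............................    
    .....................~~~.......    
    ......................~........    
    ...............................    
    ...............@...............    
    ...............................    
    ..........................^....    
    ...........................^^..    
    ....♣♣....................^....    
    .....♣....................^....    
    ...............................    
    ....♣.....................♣....    
    ....~.~...................♣....    
    ....~~~~..................♣....    
                                       


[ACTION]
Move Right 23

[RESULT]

....................                   
..~~................                   
.^.~................                   
.^^~................                   
..~~.......~~.......                   
.^..~......~~~......                   
....................                   
..........~~~.......                   
...........~........                   
....................                   
...................@                   
....................                   
...............^....                   
................^^..                   
...............^....                   
...............^....                   
....................                   
...............♣....                   
...............♣....                   
...............♣....                   
                                       


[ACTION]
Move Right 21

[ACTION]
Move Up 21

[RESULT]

                                       
                                       
                                       
                                       
                                       
                                       
                                       
                                       
                                       
                                       
...................@                   
..~~................                   
.^.~................                   
.^^~................                   
..~~.......~~.......                   
.^..~......~~~......                   
....................                   
..........~~~.......                   
...........~........                   
....................                   
....................                   


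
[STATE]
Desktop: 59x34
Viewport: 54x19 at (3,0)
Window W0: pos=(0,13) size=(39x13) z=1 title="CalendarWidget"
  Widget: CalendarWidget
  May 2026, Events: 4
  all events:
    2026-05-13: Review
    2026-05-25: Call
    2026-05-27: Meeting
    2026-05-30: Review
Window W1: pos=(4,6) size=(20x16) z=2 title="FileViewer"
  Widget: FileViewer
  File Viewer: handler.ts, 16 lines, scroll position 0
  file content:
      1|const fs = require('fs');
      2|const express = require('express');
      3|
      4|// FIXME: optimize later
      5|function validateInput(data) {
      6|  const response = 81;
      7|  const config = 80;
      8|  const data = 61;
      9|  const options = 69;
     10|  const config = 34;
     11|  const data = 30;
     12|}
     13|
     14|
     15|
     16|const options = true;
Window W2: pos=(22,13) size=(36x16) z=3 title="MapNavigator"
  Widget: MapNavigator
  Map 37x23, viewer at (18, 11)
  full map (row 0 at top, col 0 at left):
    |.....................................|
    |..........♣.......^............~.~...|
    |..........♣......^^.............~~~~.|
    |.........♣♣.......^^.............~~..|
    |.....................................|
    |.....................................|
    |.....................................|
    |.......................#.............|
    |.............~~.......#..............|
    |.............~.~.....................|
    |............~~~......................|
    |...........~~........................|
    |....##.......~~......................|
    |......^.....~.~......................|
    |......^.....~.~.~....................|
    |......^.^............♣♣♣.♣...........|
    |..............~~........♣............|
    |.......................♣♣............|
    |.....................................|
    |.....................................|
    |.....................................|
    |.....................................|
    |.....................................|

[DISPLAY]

                                                      
                                                      
                                                      
                                                      
                                                      
                                                      
 ┏━━━━━━━━━━━━━━━━━━┓                                 
 ┃ FileViewer       ┃                                 
 ┠──────────────────┨                                 
 ┃const fs = requir▲┃                                 
 ┃const express = r█┃                                 
 ┃                 ░┃                                 
 ┃// FIXME: optimiz░┃                                 
━┃function validate┏━━━━━━━━━━━━━━━━━━━━━━━━━━━━━━━━━━
a┃  const response ┃ MapNavigator                     
─┃  const config = ┠──────────────────────────────────
 ┃  const data = 61┃..................................
 ┃  const options =┃..................................
 ┃  const config = ┃......................#...........


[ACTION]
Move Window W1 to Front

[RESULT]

                                                      
                                                      
                                                      
                                                      
                                                      
                                                      
 ┏━━━━━━━━━━━━━━━━━━┓                                 
 ┃ FileViewer       ┃                                 
 ┠──────────────────┨                                 
 ┃const fs = requir▲┃                                 
 ┃const express = r█┃                                 
 ┃                 ░┃                                 
 ┃// FIXME: optimiz░┃                                 
━┃function validate░┃━━━━━━━━━━━━━━━━━━━━━━━━━━━━━━━━━
a┃  const response ░┃MapNavigator                     
─┃  const config = ░┃─────────────────────────────────
 ┃  const data = 61░┃.................................
 ┃  const options =░┃.................................
 ┃  const config = ░┃.....................#...........


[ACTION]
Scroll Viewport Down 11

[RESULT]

 ┃                 ░┃                                 
 ┃// FIXME: optimiz░┃                                 
━┃function validate░┃━━━━━━━━━━━━━━━━━━━━━━━━━━━━━━━━━
a┃  const response ░┃MapNavigator                     
─┃  const config = ░┃─────────────────────────────────
 ┃  const data = 61░┃.................................
 ┃  const options =░┃.................................
 ┃  const config = ░┃.....................#...........
 ┃  const data = 30░┃...........~~.......#............
 ┃}                ▼┃...........~.~...................
 ┗━━━━━━━━━━━━━━━━━━┛..........~~~....................
* 26 27* 28 29 30* ┃..........~~.....@................
                   ┃...##.......~~....................
                   ┃.....^.....~.~....................
━━━━━━━━━━━━━━━━━━━┃.....^.....~.~.~..................
                   ┃.....^.^............♣♣♣.♣.........
                   ┃.............~~........♣..........
                   ┗━━━━━━━━━━━━━━━━━━━━━━━━━━━━━━━━━━
                                                      


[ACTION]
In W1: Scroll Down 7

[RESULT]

 ┃  const config = ░┃                                 
 ┃  const data = 61░┃                                 
━┃  const options =░┃━━━━━━━━━━━━━━━━━━━━━━━━━━━━━━━━━
a┃  const config = ░┃MapNavigator                     
─┃  const data = 30░┃─────────────────────────────────
 ┃}                ░┃.................................
 ┃                 ░┃.................................
 ┃                 ░┃.....................#...........
 ┃                 █┃...........~~.......#............
 ┃const options = t▼┃...........~.~...................
 ┗━━━━━━━━━━━━━━━━━━┛..........~~~....................
* 26 27* 28 29 30* ┃..........~~.....@................
                   ┃...##.......~~....................
                   ┃.....^.....~.~....................
━━━━━━━━━━━━━━━━━━━┃.....^.....~.~.~..................
                   ┃.....^.^............♣♣♣.♣.........
                   ┃.............~~........♣..........
                   ┗━━━━━━━━━━━━━━━━━━━━━━━━━━━━━━━━━━
                                                      


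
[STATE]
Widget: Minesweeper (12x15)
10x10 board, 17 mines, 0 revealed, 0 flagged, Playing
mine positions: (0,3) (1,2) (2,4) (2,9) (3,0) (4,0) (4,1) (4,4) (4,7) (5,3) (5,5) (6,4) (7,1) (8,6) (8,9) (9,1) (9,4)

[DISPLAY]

■■■■■■■■■■  
■■■■■■■■■■  
■■■■■■■■■■  
■■■■■■■■■■  
■■■■■■■■■■  
■■■■■■■■■■  
■■■■■■■■■■  
■■■■■■■■■■  
■■■■■■■■■■  
■■■■■■■■■■  
            
            
            
            
            


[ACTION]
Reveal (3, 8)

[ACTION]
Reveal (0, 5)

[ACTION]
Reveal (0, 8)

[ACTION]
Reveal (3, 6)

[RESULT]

■■■■1       
■■■■21  11  
■■■■■1  1■  
■■■■■2112■  
■■■■■■■■■■  
■■■■■■■■■■  
■■■■■■■■■■  
■■■■■■■■■■  
■■■■■■■■■■  
■■■■■■■■■■  
            
            
            
            
            


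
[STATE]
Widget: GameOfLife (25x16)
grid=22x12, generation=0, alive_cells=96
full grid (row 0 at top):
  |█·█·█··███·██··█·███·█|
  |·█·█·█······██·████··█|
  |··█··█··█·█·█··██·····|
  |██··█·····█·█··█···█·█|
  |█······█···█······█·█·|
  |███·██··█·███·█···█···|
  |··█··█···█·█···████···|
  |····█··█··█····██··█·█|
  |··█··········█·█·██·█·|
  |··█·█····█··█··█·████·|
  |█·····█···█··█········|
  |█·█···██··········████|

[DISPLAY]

Gen: 0                   
█·█·█··███·██··█·███·█   
·█·█·█······██·████··█   
··█··█··█·█·█··██·····   
██··█·····█·█··█···█·█   
█······█···█······█·█·   
███·██··█·███·█···█···   
··█··█···█·█···████···   
····█··█··█····██··█·█   
··█··········█·█·██·█·   
··█·█····█··█··█·████·   
█·····█···█··█········   
█·█···██··········████   
                         
                         
                         


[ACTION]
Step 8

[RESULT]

Gen: 8                   
···················██·   
··········██·······██·   
······················   
···············█······   
··█········█··██·██·█·   
···██·····██··········   
···██······█··██·███··   
██·············█······   
█·····█···············   
······█···············   
·██···█············█··   
···███·············██·   
                         
                         
                         


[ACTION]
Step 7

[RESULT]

Gen: 15                  
···················██·   
···················██·   
················█·····   
················██····   
··██······█···········   
·█···█···█············   
··█·······█···········   
·█·····██·······██····   
·██·····█·······█·····   
·█······█·············   
··███·██···········██·   
·····███···········██·   
                         
                         
                         


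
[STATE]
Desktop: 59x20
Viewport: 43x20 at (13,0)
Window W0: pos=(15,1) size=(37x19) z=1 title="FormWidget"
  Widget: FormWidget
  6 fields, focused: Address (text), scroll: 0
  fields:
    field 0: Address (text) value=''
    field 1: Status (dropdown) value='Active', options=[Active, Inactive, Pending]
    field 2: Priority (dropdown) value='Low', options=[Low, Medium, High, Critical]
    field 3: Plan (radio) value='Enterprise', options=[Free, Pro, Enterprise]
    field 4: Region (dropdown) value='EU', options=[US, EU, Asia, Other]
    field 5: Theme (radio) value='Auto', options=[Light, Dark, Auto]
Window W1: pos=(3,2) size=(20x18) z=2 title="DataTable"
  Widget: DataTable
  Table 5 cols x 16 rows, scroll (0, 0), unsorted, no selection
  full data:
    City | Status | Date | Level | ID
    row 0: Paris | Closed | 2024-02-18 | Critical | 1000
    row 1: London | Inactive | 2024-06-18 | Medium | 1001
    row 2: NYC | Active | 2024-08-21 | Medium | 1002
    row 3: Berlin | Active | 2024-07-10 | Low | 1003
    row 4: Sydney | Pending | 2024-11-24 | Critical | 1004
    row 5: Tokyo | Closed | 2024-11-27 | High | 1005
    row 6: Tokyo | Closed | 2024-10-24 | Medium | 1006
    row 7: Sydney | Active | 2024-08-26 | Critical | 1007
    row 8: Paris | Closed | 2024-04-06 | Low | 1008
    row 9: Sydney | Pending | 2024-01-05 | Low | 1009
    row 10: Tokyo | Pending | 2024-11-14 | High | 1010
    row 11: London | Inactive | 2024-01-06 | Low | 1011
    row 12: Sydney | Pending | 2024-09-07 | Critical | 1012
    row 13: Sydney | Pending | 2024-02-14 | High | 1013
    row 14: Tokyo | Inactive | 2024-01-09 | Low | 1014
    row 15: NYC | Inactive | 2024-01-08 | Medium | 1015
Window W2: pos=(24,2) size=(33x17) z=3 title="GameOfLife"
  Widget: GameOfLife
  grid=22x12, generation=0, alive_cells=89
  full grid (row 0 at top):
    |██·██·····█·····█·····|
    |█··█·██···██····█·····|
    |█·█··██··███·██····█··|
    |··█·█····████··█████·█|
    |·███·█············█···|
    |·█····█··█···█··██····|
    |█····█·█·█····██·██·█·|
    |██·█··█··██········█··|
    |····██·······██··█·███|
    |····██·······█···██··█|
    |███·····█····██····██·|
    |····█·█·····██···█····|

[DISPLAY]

                                           
  ┏━━━━━━━━━━━━━━━━━━━━━━━━━━━━━━━━━━━┓    
━━━━━━━━━┓d┏━━━━━━━━━━━━━━━━━━━━━━━━━━━━━━━
e        ┃─┃ GameOfLife                    
─────────┨s┠───────────────────────────────
atus  │Da┃s┃Gen: 0                         
──────┼──┃i┃██·██·····█·····█·····         
osed  │20┃ ┃█··█·██···██····█·····         
active│20┃n┃█·█··██··███·██····█··         
tive  │20┃:┃··█·█····████··█████·█         
tive  │20┃ ┃·███·█············█···         
nding │20┃ ┃·█····█··█···█··██····         
osed  │20┃ ┃█····█·█·█····██·██·█·         
osed  │20┃ ┃██·█··█··██········█··         
tive  │20┃ ┃····██·······██··█·███         
osed  │20┃ ┃····██·······█···██··█         
nding │20┃ ┃███·····█····██····██·         
nding │20┃ ┃····█·█·····██···█····         
active│20┃ ┗━━━━━━━━━━━━━━━━━━━━━━━━━━━━━━━
━━━━━━━━━┛━━━━━━━━━━━━━━━━━━━━━━━━━━━━┛    


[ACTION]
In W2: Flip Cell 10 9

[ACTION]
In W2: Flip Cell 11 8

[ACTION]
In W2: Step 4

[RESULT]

                                           
  ┏━━━━━━━━━━━━━━━━━━━━━━━━━━━━━━━━━━━┓    
━━━━━━━━━┓d┏━━━━━━━━━━━━━━━━━━━━━━━━━━━━━━━
e        ┃─┃ GameOfLife                    
─────────┨s┠───────────────────────────────
atus  │Da┃s┃Gen: 4                         
──────┼──┃i┃███████····█·█········         
osed  │20┃ ┃█······█··██·██·······         
active│20┃n┃····█········█····███·         
tive  │20┃:┃··█·█······███··██··█·         
tive  │20┃ ┃·█·██·██····██··█████·         
nding │20┃ ┃█···██·█···█··█·······         
osed  │20┃ ┃█··█······██·██·······         
osed  │20┃ ┃█·····██·██···█···█···         
tive  │20┃ ┃····█·····█·█····█·██·         
osed  │20┃ ┃·█·███···███·█·█···█··         
nding │20┃ ┃·███····█·····████·██·         
nding │20┃ ┃·███·········██···██··         
active│20┃ ┗━━━━━━━━━━━━━━━━━━━━━━━━━━━━━━━
━━━━━━━━━┛━━━━━━━━━━━━━━━━━━━━━━━━━━━━┛    


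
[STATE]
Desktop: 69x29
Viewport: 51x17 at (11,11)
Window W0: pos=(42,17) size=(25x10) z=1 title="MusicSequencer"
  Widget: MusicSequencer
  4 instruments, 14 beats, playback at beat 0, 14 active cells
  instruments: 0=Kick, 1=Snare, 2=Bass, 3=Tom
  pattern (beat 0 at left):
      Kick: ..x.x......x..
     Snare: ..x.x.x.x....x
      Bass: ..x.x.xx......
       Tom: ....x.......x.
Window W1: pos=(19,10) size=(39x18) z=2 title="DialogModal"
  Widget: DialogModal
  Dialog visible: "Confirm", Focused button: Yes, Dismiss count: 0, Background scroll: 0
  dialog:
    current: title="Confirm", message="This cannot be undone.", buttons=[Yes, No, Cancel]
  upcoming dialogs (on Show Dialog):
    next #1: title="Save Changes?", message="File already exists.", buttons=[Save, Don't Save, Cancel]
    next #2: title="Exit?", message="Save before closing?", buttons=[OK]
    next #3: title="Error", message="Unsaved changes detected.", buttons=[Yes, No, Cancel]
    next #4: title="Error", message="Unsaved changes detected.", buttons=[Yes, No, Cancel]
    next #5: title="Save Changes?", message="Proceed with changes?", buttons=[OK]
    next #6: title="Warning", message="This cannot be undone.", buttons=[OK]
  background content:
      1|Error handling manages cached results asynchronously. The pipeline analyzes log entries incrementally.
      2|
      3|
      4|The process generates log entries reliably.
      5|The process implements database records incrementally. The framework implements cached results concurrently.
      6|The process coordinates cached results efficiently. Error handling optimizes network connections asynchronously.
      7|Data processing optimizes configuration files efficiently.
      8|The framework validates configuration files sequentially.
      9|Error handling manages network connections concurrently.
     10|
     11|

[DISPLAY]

        ┃ DialogModal                         ┃    
        ┠─────────────────────────────────────┨    
        ┃Error handling manages cached results┃    
        ┃                                     ┃    
        ┃                                     ┃    
        ┃The process generates log entries rel┃    
        ┃The p┌────────────────────────┐ recor┃━━━━
        ┃The p│        Confirm         │result┃    
        ┃Data │ This cannot be undone. │gurati┃────
        ┃The f│  [Yes]  No   Cancel    │ration┃9012
        ┃Error└────────────────────────┘connec┃··█·
        ┃                                     ┃····
        ┃                                     ┃····
        ┃                                     ┃···█
        ┃                                     ┃    
        ┃                                     ┃━━━━
        ┗━━━━━━━━━━━━━━━━━━━━━━━━━━━━━━━━━━━━━┛    


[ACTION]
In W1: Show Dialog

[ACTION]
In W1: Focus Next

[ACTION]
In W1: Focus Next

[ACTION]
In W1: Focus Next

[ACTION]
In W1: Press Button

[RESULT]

        ┃ DialogModal                         ┃    
        ┠─────────────────────────────────────┨    
        ┃Error handling manages cached results┃    
        ┃                                     ┃    
        ┃                                     ┃    
        ┃The process generates log entries rel┃    
        ┃The process implements database recor┃━━━━
        ┃The process coordinates cached result┃    
        ┃Data processing optimizes configurati┃────
        ┃The framework validates configuration┃9012
        ┃Error handling manages network connec┃··█·
        ┃                                     ┃····
        ┃                                     ┃····
        ┃                                     ┃···█
        ┃                                     ┃    
        ┃                                     ┃━━━━
        ┗━━━━━━━━━━━━━━━━━━━━━━━━━━━━━━━━━━━━━┛    
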